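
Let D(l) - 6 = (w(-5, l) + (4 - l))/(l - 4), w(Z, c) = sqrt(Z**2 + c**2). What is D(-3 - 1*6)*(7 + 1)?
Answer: 40 - 8*sqrt(106)/13 ≈ 33.664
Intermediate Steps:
D(l) = 6 + (4 + sqrt(25 + l**2) - l)/(-4 + l) (D(l) = 6 + (sqrt((-5)**2 + l**2) + (4 - l))/(l - 4) = 6 + (sqrt(25 + l**2) + (4 - l))/(-4 + l) = 6 + (4 + sqrt(25 + l**2) - l)/(-4 + l))
D(-3 - 1*6)*(7 + 1) = ((-20 + sqrt(25 + (-3 - 1*6)**2) + 5*(-3 - 1*6))/(-4 + (-3 - 1*6)))*(7 + 1) = ((-20 + sqrt(25 + (-3 - 6)**2) + 5*(-3 - 6))/(-4 + (-3 - 6)))*8 = ((-20 + sqrt(25 + (-9)**2) + 5*(-9))/(-4 - 9))*8 = ((-20 + sqrt(25 + 81) - 45)/(-13))*8 = -(-20 + sqrt(106) - 45)/13*8 = -(-65 + sqrt(106))/13*8 = (5 - sqrt(106)/13)*8 = 40 - 8*sqrt(106)/13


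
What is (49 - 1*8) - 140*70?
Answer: -9759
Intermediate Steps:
(49 - 1*8) - 140*70 = (49 - 8) - 9800 = 41 - 9800 = -9759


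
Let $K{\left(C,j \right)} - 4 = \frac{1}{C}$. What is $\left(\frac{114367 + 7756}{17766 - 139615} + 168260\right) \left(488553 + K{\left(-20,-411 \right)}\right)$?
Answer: $\frac{28618536331886109}{348140} \approx 8.2204 \cdot 10^{10}$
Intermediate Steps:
$K{\left(C,j \right)} = 4 + \frac{1}{C}$
$\left(\frac{114367 + 7756}{17766 - 139615} + 168260\right) \left(488553 + K{\left(-20,-411 \right)}\right) = \left(\frac{114367 + 7756}{17766 - 139615} + 168260\right) \left(488553 + \left(4 + \frac{1}{-20}\right)\right) = \left(\frac{122123}{-121849} + 168260\right) \left(488553 + \left(4 - \frac{1}{20}\right)\right) = \left(122123 \left(- \frac{1}{121849}\right) + 168260\right) \left(488553 + \frac{79}{20}\right) = \left(- \frac{122123}{121849} + 168260\right) \frac{9771139}{20} = \frac{20502190617}{121849} \cdot \frac{9771139}{20} = \frac{28618536331886109}{348140}$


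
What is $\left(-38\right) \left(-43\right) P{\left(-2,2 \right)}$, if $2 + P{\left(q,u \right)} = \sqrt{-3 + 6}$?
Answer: $-3268 + 1634 \sqrt{3} \approx -437.83$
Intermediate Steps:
$P{\left(q,u \right)} = -2 + \sqrt{3}$ ($P{\left(q,u \right)} = -2 + \sqrt{-3 + 6} = -2 + \sqrt{3}$)
$\left(-38\right) \left(-43\right) P{\left(-2,2 \right)} = \left(-38\right) \left(-43\right) \left(-2 + \sqrt{3}\right) = 1634 \left(-2 + \sqrt{3}\right) = -3268 + 1634 \sqrt{3}$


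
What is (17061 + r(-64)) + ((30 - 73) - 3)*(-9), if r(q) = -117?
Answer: 17358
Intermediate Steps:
(17061 + r(-64)) + ((30 - 73) - 3)*(-9) = (17061 - 117) + ((30 - 73) - 3)*(-9) = 16944 + (-43 - 3)*(-9) = 16944 - 46*(-9) = 16944 + 414 = 17358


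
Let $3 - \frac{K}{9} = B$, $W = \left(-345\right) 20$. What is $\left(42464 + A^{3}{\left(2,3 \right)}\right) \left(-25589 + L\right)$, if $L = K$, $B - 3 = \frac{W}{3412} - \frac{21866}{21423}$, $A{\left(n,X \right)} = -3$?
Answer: $- \frac{6607558267077286}{6091273} \approx -1.0848 \cdot 10^{9}$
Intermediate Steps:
$W = -6900$
$B = - \frac{784916}{18273819}$ ($B = 3 - \left(\frac{1725}{853} + \frac{21866}{21423}\right) = 3 - \frac{55606373}{18273819} = - \frac{784916}{18273819} \approx -0.042953$)
$K = \frac{166819119}{6091273}$ ($K = 27 - - \frac{2354748}{6091273} = 27 + \frac{2354748}{6091273} = \frac{166819119}{6091273} \approx 27.387$)
$L = \frac{166819119}{6091273} \approx 27.387$
$\left(42464 + A^{3}{\left(2,3 \right)}\right) \left(-25589 + L\right) = \left(42464 + \left(-3\right)^{3}\right) \left(-25589 + \frac{166819119}{6091273}\right) = \left(42464 - 27\right) \left(- \frac{155702765678}{6091273}\right) = 42437 \left(- \frac{155702765678}{6091273}\right) = - \frac{6607558267077286}{6091273}$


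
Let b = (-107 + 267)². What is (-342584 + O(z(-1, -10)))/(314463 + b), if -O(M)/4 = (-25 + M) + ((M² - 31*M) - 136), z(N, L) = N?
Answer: -342064/340063 ≈ -1.0059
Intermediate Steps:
b = 25600 (b = 160² = 25600)
O(M) = 644 - 4*M² + 120*M (O(M) = -4*((-25 + M) + ((M² - 31*M) - 136)) = -4*((-25 + M) + (-136 + M² - 31*M)) = -4*(-161 + M² - 30*M) = 644 - 4*M² + 120*M)
(-342584 + O(z(-1, -10)))/(314463 + b) = (-342584 + (644 - 4*(-1)² + 120*(-1)))/(314463 + 25600) = (-342584 + (644 - 4*1 - 120))/340063 = (-342584 + (644 - 4 - 120))*(1/340063) = (-342584 + 520)*(1/340063) = -342064*1/340063 = -342064/340063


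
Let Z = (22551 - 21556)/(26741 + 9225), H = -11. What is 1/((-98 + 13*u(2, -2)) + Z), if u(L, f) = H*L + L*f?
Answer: -35966/15680181 ≈ -0.0022937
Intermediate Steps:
u(L, f) = -11*L + L*f
Z = 995/35966 ≈ 0.027665
1/((-98 + 13*u(2, -2)) + Z) = 1/((-98 + 13*(2*(-11 - 2))) + 995/35966) = 1/((-98 + 13*(2*(-13))) + 995/35966) = 1/((-98 + 13*(-26)) + 995/35966) = 1/((-98 - 338) + 995/35966) = 1/(-436 + 995/35966) = 1/(-15680181/35966) = -35966/15680181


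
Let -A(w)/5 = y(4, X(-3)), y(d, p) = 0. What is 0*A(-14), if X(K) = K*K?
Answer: 0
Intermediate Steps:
X(K) = K²
A(w) = 0 (A(w) = -5*0 = 0)
0*A(-14) = 0*0 = 0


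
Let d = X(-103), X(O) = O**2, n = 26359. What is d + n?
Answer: 36968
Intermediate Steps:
d = 10609 (d = (-103)**2 = 10609)
d + n = 10609 + 26359 = 36968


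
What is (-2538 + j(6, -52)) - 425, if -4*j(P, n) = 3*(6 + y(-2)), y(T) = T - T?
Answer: -5935/2 ≈ -2967.5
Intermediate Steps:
y(T) = 0
j(P, n) = -9/2 (j(P, n) = -3*(6 + 0)/4 = -3*6/4 = -¼*18 = -9/2)
(-2538 + j(6, -52)) - 425 = (-2538 - 9/2) - 425 = -5085/2 - 425 = -5935/2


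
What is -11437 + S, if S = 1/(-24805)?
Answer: -283694786/24805 ≈ -11437.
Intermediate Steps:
S = -1/24805 ≈ -4.0314e-5
-11437 + S = -11437 - 1/24805 = -283694786/24805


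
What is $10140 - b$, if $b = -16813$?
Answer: $26953$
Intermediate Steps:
$10140 - b = 10140 - -16813 = 10140 + 16813 = 26953$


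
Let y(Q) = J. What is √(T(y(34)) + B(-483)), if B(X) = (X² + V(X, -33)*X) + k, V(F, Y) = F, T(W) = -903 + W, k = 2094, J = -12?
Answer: 3*√51973 ≈ 683.93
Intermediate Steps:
y(Q) = -12
B(X) = 2094 + 2*X² (B(X) = (X² + X*X) + 2094 = (X² + X²) + 2094 = 2*X² + 2094 = 2094 + 2*X²)
√(T(y(34)) + B(-483)) = √((-903 - 12) + (2094 + 2*(-483)²)) = √(-915 + (2094 + 2*233289)) = √(-915 + (2094 + 466578)) = √(-915 + 468672) = √467757 = 3*√51973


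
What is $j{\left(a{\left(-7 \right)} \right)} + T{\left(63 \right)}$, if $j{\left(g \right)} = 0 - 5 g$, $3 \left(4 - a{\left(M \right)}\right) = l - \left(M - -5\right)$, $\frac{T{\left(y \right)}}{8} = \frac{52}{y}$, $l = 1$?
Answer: $- \frac{529}{63} \approx -8.3968$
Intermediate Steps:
$T{\left(y \right)} = \frac{416}{y}$ ($T{\left(y \right)} = 8 \frac{52}{y} = \frac{416}{y}$)
$a{\left(M \right)} = \frac{16}{3} + \frac{M}{3}$ ($a{\left(M \right)} = 4 - \frac{1 - \left(M - -5\right)}{3} = 4 - \frac{1 - \left(M + 5\right)}{3} = 4 - \frac{1 - \left(5 + M\right)}{3} = 4 - \frac{-4 - M}{3} = 4 + \left(\frac{4}{3} + \frac{M}{3}\right) = \frac{16}{3} + \frac{M}{3}$)
$j{\left(g \right)} = - 5 g$
$j{\left(a{\left(-7 \right)} \right)} + T{\left(63 \right)} = - 5 \left(\frac{16}{3} + \frac{1}{3} \left(-7\right)\right) + \frac{416}{63} = - 5 \left(\frac{16}{3} - \frac{7}{3}\right) + 416 \cdot \frac{1}{63} = \left(-5\right) 3 + \frac{416}{63} = -15 + \frac{416}{63} = - \frac{529}{63}$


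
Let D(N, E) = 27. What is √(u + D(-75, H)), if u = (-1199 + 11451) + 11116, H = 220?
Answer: √21395 ≈ 146.27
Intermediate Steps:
u = 21368 (u = 10252 + 11116 = 21368)
√(u + D(-75, H)) = √(21368 + 27) = √21395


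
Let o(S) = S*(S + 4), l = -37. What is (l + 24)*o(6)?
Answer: -780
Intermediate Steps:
o(S) = S*(4 + S)
(l + 24)*o(6) = (-37 + 24)*(6*(4 + 6)) = -78*10 = -13*60 = -780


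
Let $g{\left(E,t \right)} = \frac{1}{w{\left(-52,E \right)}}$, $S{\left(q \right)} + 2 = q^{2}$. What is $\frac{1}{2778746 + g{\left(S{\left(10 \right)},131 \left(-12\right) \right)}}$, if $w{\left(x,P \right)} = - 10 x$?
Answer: $\frac{520}{1444947921} \approx 3.5987 \cdot 10^{-7}$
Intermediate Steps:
$S{\left(q \right)} = -2 + q^{2}$
$g{\left(E,t \right)} = \frac{1}{520}$ ($g{\left(E,t \right)} = \frac{1}{\left(-10\right) \left(-52\right)} = \frac{1}{520}$)
$\frac{1}{2778746 + g{\left(S{\left(10 \right)},131 \left(-12\right) \right)}} = \frac{1}{2778746 + \frac{1}{520}} = \frac{1}{\frac{1444947921}{520}} = \frac{520}{1444947921}$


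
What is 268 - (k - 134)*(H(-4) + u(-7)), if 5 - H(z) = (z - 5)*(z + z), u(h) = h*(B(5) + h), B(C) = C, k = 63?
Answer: -3495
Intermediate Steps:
u(h) = h*(5 + h)
H(z) = 5 - 2*z*(-5 + z) (H(z) = 5 - (z - 5)*(z + z) = 5 - (-5 + z)*2*z = 5 - 2*z*(-5 + z))
268 - (k - 134)*(H(-4) + u(-7)) = 268 - (63 - 134)*((5 - 2*(-4)² + 10*(-4)) - 7*(5 - 7)) = 268 - (-71)*((5 - 2*16 - 40) - 7*(-2)) = 268 - (-71)*((5 - 32 - 40) + 14) = 268 - (-71)*(-67 + 14) = 268 - (-71)*(-53) = 268 - 1*3763 = 268 - 3763 = -3495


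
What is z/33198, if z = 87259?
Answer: 87259/33198 ≈ 2.6284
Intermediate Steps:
z/33198 = 87259/33198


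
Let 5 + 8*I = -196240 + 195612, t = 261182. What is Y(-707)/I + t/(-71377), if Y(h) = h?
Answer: 238380106/45181641 ≈ 5.2760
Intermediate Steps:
I = -633/8 (I = -5/8 + (-196240 + 195612)/8 = -5/8 + (⅛)*(-628) = -5/8 - 157/2 = -633/8 ≈ -79.125)
Y(-707)/I + t/(-71377) = -707/(-633/8) + 261182/(-71377) = -707*(-8/633) + 261182*(-1/71377) = 5656/633 - 261182/71377 = 238380106/45181641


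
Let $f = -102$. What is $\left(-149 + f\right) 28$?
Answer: $-7028$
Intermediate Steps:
$\left(-149 + f\right) 28 = \left(-149 - 102\right) 28 = \left(-251\right) 28 = -7028$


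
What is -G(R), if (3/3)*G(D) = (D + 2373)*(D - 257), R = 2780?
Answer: -13001019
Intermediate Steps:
G(D) = (-257 + D)*(2373 + D) (G(D) = (D + 2373)*(D - 257) = (2373 + D)*(-257 + D) = (-257 + D)*(2373 + D))
-G(R) = -(-609861 + 2780**2 + 2116*2780) = -(-609861 + 7728400 + 5882480) = -1*13001019 = -13001019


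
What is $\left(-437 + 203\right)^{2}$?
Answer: $54756$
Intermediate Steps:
$\left(-437 + 203\right)^{2} = \left(-234\right)^{2} = 54756$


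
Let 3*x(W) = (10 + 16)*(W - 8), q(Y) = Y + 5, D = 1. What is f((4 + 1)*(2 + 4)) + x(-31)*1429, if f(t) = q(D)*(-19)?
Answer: -483116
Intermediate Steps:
q(Y) = 5 + Y
f(t) = -114 (f(t) = (5 + 1)*(-19) = 6*(-19) = -114)
x(W) = -208/3 + 26*W/3 (x(W) = ((10 + 16)*(W - 8))/3 = (26*(-8 + W))/3 = (-208 + 26*W)/3 = -208/3 + 26*W/3)
f((4 + 1)*(2 + 4)) + x(-31)*1429 = -114 + (-208/3 + (26/3)*(-31))*1429 = -114 + (-208/3 - 806/3)*1429 = -114 - 338*1429 = -114 - 483002 = -483116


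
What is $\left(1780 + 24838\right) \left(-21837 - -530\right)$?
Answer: $-567149726$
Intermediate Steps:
$\left(1780 + 24838\right) \left(-21837 - -530\right) = 26618 \left(-21837 + \left(-40 + 570\right)\right) = 26618 \left(-21837 + 530\right) = 26618 \left(-21307\right) = -567149726$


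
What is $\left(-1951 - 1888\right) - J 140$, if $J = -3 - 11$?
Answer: $-1879$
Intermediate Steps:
$J = -14$ ($J = -3 - 11 = -14$)
$\left(-1951 - 1888\right) - J 140 = \left(-1951 - 1888\right) - \left(-14\right) 140 = -3839 - -1960 = -3839 + 1960 = -1879$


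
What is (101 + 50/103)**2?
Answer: 109265209/10609 ≈ 10299.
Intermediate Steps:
(101 + 50/103)**2 = (10453/103)**2 = 109265209/10609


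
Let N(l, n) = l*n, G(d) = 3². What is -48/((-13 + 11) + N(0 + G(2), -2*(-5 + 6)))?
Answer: 12/5 ≈ 2.4000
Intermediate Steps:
G(d) = 9
-48/((-13 + 11) + N(0 + G(2), -2*(-5 + 6))) = -48/((-13 + 11) + (0 + 9)*(-2*(-5 + 6))) = -48/(-2 + 9*(-2*1)) = -48/(-2 + 9*(-2)) = -48/(-2 - 18) = -48/(-20) = -48*(-1/20) = 12/5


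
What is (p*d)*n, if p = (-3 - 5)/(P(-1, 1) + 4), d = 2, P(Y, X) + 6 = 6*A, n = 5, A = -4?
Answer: 40/13 ≈ 3.0769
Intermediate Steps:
P(Y, X) = -30 (P(Y, X) = -6 + 6*(-4) = -6 - 24 = -30)
p = 4/13 (p = (-3 - 5)/(-30 + 4) = -8/(-26) = -8*(-1/26) = 4/13 ≈ 0.30769)
(p*d)*n = ((4/13)*2)*5 = (8/13)*5 = 40/13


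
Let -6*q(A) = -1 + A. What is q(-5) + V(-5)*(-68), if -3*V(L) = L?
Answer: -337/3 ≈ -112.33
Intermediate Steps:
q(A) = ⅙ - A/6 (q(A) = -(-1 + A)/6 = ⅙ - A/6)
V(L) = -L/3
q(-5) + V(-5)*(-68) = (⅙ - ⅙*(-5)) - ⅓*(-5)*(-68) = (⅙ + ⅚) + (5/3)*(-68) = 1 - 340/3 = -337/3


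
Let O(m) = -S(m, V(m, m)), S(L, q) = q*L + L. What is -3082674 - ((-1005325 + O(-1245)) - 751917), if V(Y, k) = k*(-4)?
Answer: -7526777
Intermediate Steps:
V(Y, k) = -4*k
S(L, q) = L + L*q (S(L, q) = L*q + L = L + L*q)
O(m) = -m*(1 - 4*m)
-3082674 - ((-1005325 + O(-1245)) - 751917) = -3082674 - ((-1005325 - 1245*(-1 + 4*(-1245))) - 751917) = -3082674 - ((-1005325 - 1245*(-1 - 4980)) - 751917) = -3082674 - ((-1005325 - 1245*(-4981)) - 751917) = -3082674 - ((-1005325 + 6201345) - 751917) = -3082674 - (5196020 - 751917) = -3082674 - 1*4444103 = -3082674 - 4444103 = -7526777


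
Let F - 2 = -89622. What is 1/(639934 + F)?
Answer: 1/550314 ≈ 1.8171e-6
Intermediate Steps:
F = -89620 (F = 2 - 89622 = -89620)
1/(639934 + F) = 1/(639934 - 89620) = 1/550314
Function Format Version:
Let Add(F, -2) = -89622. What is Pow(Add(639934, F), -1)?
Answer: Rational(1, 550314) ≈ 1.8171e-6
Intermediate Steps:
F = -89620 (F = Add(2, -89622) = -89620)
Pow(Add(639934, F), -1) = Pow(Add(639934, -89620), -1) = Pow(550314, -1) = Rational(1, 550314)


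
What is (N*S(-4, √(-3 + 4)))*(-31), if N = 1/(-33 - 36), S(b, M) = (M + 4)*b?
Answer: -620/69 ≈ -8.9855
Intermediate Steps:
S(b, M) = b*(4 + M) (S(b, M) = (4 + M)*b = b*(4 + M))
N = -1/69 (N = 1/(-69) = -1/69 ≈ -0.014493)
(N*S(-4, √(-3 + 4)))*(-31) = -(-4)*(4 + √(-3 + 4))/69*(-31) = -(-4)*(4 + √1)/69*(-31) = -(-4)*(4 + 1)/69*(-31) = -(-4)*5/69*(-31) = -1/69*(-20)*(-31) = (20/69)*(-31) = -620/69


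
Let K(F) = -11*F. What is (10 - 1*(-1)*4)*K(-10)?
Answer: 1540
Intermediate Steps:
(10 - 1*(-1)*4)*K(-10) = (10 - 1*(-1)*4)*(-11*(-10)) = (10 + 1*4)*110 = (10 + 4)*110 = 14*110 = 1540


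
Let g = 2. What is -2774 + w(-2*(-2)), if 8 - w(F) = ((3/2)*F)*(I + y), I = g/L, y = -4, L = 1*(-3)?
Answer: -2738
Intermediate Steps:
L = -3
I = -⅔ (I = 2/(-3) = 2*(-⅓) = -⅔ ≈ -0.66667)
w(F) = 8 + 7*F (w(F) = 8 - (3/2)*F*(-⅔ - 4) = 8 - (3*(½))*F*(-14)/3 = 8 - 3*F/2*(-14)/3 = 8 - (-7)*F = 8 + 7*F)
-2774 + w(-2*(-2)) = -2774 + (8 + 7*(-2*(-2))) = -2774 + (8 + 7*4) = -2774 + (8 + 28) = -2774 + 36 = -2738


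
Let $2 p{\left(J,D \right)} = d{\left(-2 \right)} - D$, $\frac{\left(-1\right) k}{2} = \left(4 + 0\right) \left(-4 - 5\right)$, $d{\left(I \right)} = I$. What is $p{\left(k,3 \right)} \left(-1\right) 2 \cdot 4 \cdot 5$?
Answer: $100$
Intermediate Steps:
$k = 72$ ($k = - 2 \left(4 + 0\right) \left(-4 - 5\right) = - 2 \cdot 4 \left(-9\right) = \left(-2\right) \left(-36\right) = 72$)
$p{\left(J,D \right)} = -1 - \frac{D}{2}$ ($p{\left(J,D \right)} = \frac{-2 - D}{2} = -1 - \frac{D}{2}$)
$p{\left(k,3 \right)} \left(-1\right) 2 \cdot 4 \cdot 5 = \left(-1 - \frac{3}{2}\right) \left(-1\right) 2 \cdot 4 \cdot 5 = \left(-1 - \frac{3}{2}\right) \left(\left(-2\right) 4\right) 5 = \left(- \frac{5}{2}\right) \left(-8\right) 5 = 20 \cdot 5 = 100$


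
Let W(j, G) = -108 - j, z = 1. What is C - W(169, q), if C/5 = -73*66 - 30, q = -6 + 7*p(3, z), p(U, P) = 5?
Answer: -23963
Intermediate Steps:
q = 29 (q = -6 + 7*5 = -6 + 35 = 29)
C = -24240 (C = 5*(-73*66 - 30) = 5*(-4818 - 30) = 5*(-4848) = -24240)
C - W(169, q) = -24240 - (-108 - 1*169) = -24240 - (-108 - 169) = -24240 - 1*(-277) = -24240 + 277 = -23963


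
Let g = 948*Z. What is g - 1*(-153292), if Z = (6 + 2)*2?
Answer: 168460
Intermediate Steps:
Z = 16 (Z = 8*2 = 16)
g = 15168 (g = 948*16 = 15168)
g - 1*(-153292) = 15168 - 1*(-153292) = 15168 + 153292 = 168460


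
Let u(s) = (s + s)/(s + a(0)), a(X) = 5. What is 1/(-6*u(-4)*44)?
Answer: 1/2112 ≈ 0.00047348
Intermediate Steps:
u(s) = 2*s/(5 + s) (u(s) = (s + s)/(s + 5) = (2*s)/(5 + s) = 2*s/(5 + s))
1/(-6*u(-4)*44) = 1/(-12*(-4)/(5 - 4)*44) = 1/(-12*(-4)/1*44) = 1/(-12*(-4)*44) = 1/(-6*(-8)*44) = 1/(48*44) = 1/2112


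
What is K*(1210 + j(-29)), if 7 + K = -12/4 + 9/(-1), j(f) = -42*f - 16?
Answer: -45828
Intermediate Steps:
j(f) = -16 - 42*f
K = -19 (K = -7 + (-12/4 + 9/(-1)) = -7 + (-12*1/4 + 9*(-1)) = -7 + (-3 - 9) = -7 - 12 = -19)
K*(1210 + j(-29)) = -19*(1210 + (-16 - 42*(-29))) = -19*(1210 + (-16 + 1218)) = -19*(1210 + 1202) = -19*2412 = -45828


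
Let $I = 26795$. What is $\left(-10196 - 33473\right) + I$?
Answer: $-16874$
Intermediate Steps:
$\left(-10196 - 33473\right) + I = \left(-10196 - 33473\right) + 26795 = -43669 + 26795 = -16874$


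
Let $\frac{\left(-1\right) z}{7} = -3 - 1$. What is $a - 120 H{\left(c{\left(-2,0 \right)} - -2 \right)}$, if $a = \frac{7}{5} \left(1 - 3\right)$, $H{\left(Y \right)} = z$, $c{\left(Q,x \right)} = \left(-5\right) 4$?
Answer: $- \frac{16814}{5} \approx -3362.8$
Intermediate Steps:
$c{\left(Q,x \right)} = -20$
$z = 28$ ($z = - 7 \left(-3 - 1\right) = \left(-7\right) \left(-4\right) = 28$)
$H{\left(Y \right)} = 28$
$a = - \frac{14}{5}$ ($a = 7 \cdot \frac{1}{5} \left(-2\right) = \frac{7}{5} \left(-2\right) = - \frac{14}{5} \approx -2.8$)
$a - 120 H{\left(c{\left(-2,0 \right)} - -2 \right)} = - \frac{14}{5} - 3360 = - \frac{16814}{5}$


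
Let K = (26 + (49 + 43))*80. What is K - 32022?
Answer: -22582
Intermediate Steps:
K = 9440 (K = (26 + 92)*80 = 118*80 = 9440)
K - 32022 = 9440 - 32022 = -22582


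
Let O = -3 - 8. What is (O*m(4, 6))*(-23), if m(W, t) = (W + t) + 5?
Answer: 3795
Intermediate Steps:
m(W, t) = 5 + W + t
O = -11
(O*m(4, 6))*(-23) = -11*(5 + 4 + 6)*(-23) = -11*15*(-23) = -165*(-23) = 3795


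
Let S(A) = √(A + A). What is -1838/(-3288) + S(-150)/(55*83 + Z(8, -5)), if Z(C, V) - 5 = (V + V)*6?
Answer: 919/1644 + I*√3/451 ≈ 0.559 + 0.0038405*I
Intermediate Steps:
Z(C, V) = 5 + 12*V (Z(C, V) = 5 + (V + V)*6 = 5 + (2*V)*6 = 5 + 12*V)
S(A) = √2*√A (S(A) = √(2*A) = √2*√A)
-1838/(-3288) + S(-150)/(55*83 + Z(8, -5)) = -1838/(-3288) + (√2*√(-150))/(55*83 + (5 + 12*(-5))) = -1838*(-1/3288) + (√2*(5*I*√6))/(4565 + (5 - 60)) = 919/1644 + (10*I*√3)/(4565 - 55) = 919/1644 + (10*I*√3)/4510 = 919/1644 + (10*I*√3)*(1/4510) = 919/1644 + I*√3/451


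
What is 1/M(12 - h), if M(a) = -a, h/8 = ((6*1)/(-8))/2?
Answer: -1/15 ≈ -0.066667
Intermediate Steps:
h = -3 (h = 8*(((6*1)/(-8))/2) = 8*((6*(-1/8))*(1/2)) = 8*(-3/4*1/2) = 8*(-3/8) = -3)
1/M(12 - h) = 1/(-(12 - 1*(-3))) = 1/(-(12 + 3)) = 1/(-1*15) = 1/(-15) = -1/15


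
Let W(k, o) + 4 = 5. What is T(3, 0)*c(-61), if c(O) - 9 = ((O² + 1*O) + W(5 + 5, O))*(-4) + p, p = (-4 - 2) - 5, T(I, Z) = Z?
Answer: 0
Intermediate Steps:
p = -11 (p = -6 - 5 = -11)
W(k, o) = 1 (W(k, o) = -4 + 5 = 1)
c(O) = -6 - 4*O - 4*O² (c(O) = 9 + (((O² + 1*O) + 1)*(-4) - 11) = 9 + (((O² + O) + 1)*(-4) - 11) = 9 + (((O + O²) + 1)*(-4) - 11) = 9 + ((1 + O + O²)*(-4) - 11) = 9 + ((-4 - 4*O - 4*O²) - 11) = 9 + (-15 - 4*O - 4*O²) = -6 - 4*O - 4*O²)
T(3, 0)*c(-61) = 0*(-6 - 4*(-61) - 4*(-61)²) = 0*(-6 + 244 - 4*3721) = 0*(-6 + 244 - 14884) = 0*(-14646) = 0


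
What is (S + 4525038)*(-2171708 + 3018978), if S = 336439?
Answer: 4118983617790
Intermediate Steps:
(S + 4525038)*(-2171708 + 3018978) = (336439 + 4525038)*(-2171708 + 3018978) = 4861477*847270 = 4118983617790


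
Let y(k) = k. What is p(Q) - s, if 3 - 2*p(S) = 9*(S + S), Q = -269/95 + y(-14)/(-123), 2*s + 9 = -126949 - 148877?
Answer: 537289776/3895 ≈ 1.3794e+5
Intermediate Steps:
s = -275835/2 (s = -9/2 + (-126949 - 148877)/2 = -9/2 + (½)*(-275826) = -9/2 - 137913 = -275835/2 ≈ -1.3792e+5)
Q = -31757/11685 (Q = -269/95 - 14/(-123) = -269*1/95 - 14*(-1/123) = -269/95 + 14/123 = -31757/11685 ≈ -2.7178)
p(S) = 3/2 - 9*S (p(S) = 3/2 - 9*(S + S)/2 = 3/2 - 9*2*S/2 = 3/2 - 9*S)
p(Q) - s = (3/2 - 9*(-31757/11685)) - 1*(-275835/2) = (3/2 + 95271/3895) + 275835/2 = 202227/7790 + 275835/2 = 537289776/3895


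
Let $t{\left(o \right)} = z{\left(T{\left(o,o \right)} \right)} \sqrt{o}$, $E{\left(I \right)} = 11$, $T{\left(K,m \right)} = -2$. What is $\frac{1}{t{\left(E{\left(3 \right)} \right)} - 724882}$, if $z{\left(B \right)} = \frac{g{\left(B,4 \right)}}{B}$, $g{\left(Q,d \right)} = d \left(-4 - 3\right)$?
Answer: $- \frac{362441}{262726955884} - \frac{7 \sqrt{11}}{262726955884} \approx -1.3796 \cdot 10^{-6}$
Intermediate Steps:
$g{\left(Q,d \right)} = - 7 d$ ($g{\left(Q,d \right)} = d \left(-7\right) = - 7 d$)
$z{\left(B \right)} = - \frac{28}{B}$ ($z{\left(B \right)} = \frac{\left(-7\right) 4}{B} = - \frac{28}{B}$)
$t{\left(o \right)} = 14 \sqrt{o}$ ($t{\left(o \right)} = - \frac{28}{-2} \sqrt{o} = \left(-28\right) \left(- \frac{1}{2}\right) \sqrt{o} = 14 \sqrt{o}$)
$\frac{1}{t{\left(E{\left(3 \right)} \right)} - 724882} = \frac{1}{14 \sqrt{11} - 724882} = \frac{1}{-724882 + 14 \sqrt{11}}$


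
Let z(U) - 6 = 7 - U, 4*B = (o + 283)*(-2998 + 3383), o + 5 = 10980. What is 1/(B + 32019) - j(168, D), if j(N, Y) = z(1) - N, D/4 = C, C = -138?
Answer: 348067670/2231203 ≈ 156.00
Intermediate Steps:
o = 10975 (o = -5 + 10980 = 10975)
B = 2167165/2 (B = ((10975 + 283)*(-2998 + 3383))/4 = (11258*385)/4 = (1/4)*4334330 = 2167165/2 ≈ 1.0836e+6)
z(U) = 13 - U (z(U) = 6 + (7 - U) = 13 - U)
D = -552 (D = 4*(-138) = -552)
j(N, Y) = 12 - N (j(N, Y) = (13 - 1*1) - N = (13 - 1) - N = 12 - N)
1/(B + 32019) - j(168, D) = 1/(2167165/2 + 32019) - (12 - 1*168) = 1/(2231203/2) - (12 - 168) = 2/2231203 - 1*(-156) = 2/2231203 + 156 = 348067670/2231203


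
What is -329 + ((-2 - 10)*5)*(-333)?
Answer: 19651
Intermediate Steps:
-329 + ((-2 - 10)*5)*(-333) = -329 - 12*5*(-333) = -329 - 60*(-333) = -329 + 19980 = 19651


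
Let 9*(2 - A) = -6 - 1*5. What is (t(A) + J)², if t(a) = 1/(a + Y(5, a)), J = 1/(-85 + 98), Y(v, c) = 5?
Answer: 36481/925444 ≈ 0.039420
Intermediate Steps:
J = 1/13 ≈ 0.076923
A = 29/9 (A = 2 - (-6 - 1*5)/9 = 2 - (-6 - 5)/9 = 2 - ⅑*(-11) = 2 + 11/9 = 29/9 ≈ 3.2222)
t(a) = 1/(5 + a) (t(a) = 1/(a + 5) = 1/(5 + a))
(t(A) + J)² = (1/(5 + 29/9) + 1/13)² = (1/(74/9) + 1/13)² = (9/74 + 1/13)² = (191/962)² = 36481/925444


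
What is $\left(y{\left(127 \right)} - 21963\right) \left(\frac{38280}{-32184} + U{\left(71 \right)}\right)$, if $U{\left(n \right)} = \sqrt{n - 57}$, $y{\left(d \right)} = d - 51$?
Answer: $\frac{34909765}{1341} - 21887 \sqrt{14} \approx -55861.0$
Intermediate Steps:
$y{\left(d \right)} = -51 + d$
$U{\left(n \right)} = \sqrt{-57 + n}$
$\left(y{\left(127 \right)} - 21963\right) \left(\frac{38280}{-32184} + U{\left(71 \right)}\right) = \left(\left(-51 + 127\right) - 21963\right) \left(\frac{38280}{-32184} + \sqrt{-57 + 71}\right) = \left(76 - 21963\right) \left(38280 \left(- \frac{1}{32184}\right) + \sqrt{14}\right) = - 21887 \left(- \frac{1595}{1341} + \sqrt{14}\right) = \frac{34909765}{1341} - 21887 \sqrt{14}$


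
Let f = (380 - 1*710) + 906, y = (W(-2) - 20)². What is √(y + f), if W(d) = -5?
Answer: √1201 ≈ 34.655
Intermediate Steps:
y = 625 (y = (-5 - 20)² = (-25)² = 625)
f = 576 (f = (380 - 710) + 906 = -330 + 906 = 576)
√(y + f) = √(625 + 576) = √1201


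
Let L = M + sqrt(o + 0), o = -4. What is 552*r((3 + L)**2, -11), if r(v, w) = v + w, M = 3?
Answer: 11592 + 13248*I ≈ 11592.0 + 13248.0*I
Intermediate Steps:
L = 3 + 2*I (L = 3 + sqrt(-4 + 0) = 3 + sqrt(-4) = 3 + 2*I ≈ 3.0 + 2.0*I)
552*r((3 + L)**2, -11) = 552*((3 + (3 + 2*I))**2 - 11) = 552*((6 + 2*I)**2 - 11) = 552*(-11 + (6 + 2*I)**2) = -6072 + 552*(6 + 2*I)**2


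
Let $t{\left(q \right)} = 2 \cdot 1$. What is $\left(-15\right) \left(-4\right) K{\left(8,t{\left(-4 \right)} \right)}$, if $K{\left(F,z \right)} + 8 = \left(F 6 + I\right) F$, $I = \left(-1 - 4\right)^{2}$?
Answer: $34560$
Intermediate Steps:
$I = 25$ ($I = \left(-5\right)^{2} = 25$)
$t{\left(q \right)} = 2$
$K{\left(F,z \right)} = -8 + F \left(25 + 6 F\right)$ ($K{\left(F,z \right)} = -8 + \left(F 6 + 25\right) F = -8 + \left(6 F + 25\right) F = -8 + \left(25 + 6 F\right) F = -8 + F \left(25 + 6 F\right)$)
$\left(-15\right) \left(-4\right) K{\left(8,t{\left(-4 \right)} \right)} = \left(-15\right) \left(-4\right) \left(-8 + 6 \cdot 8^{2} + 25 \cdot 8\right) = 60 \left(-8 + 6 \cdot 64 + 200\right) = 60 \left(-8 + 384 + 200\right) = 60 \cdot 576 = 34560$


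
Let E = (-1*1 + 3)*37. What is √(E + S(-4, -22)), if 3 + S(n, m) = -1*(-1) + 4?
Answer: 2*√19 ≈ 8.7178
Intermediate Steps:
S(n, m) = 2 (S(n, m) = -3 + (-1*(-1) + 4) = -3 + (1 + 4) = -3 + 5 = 2)
E = 74 (E = (-1 + 3)*37 = 2*37 = 74)
√(E + S(-4, -22)) = √(74 + 2) = √76 = 2*√19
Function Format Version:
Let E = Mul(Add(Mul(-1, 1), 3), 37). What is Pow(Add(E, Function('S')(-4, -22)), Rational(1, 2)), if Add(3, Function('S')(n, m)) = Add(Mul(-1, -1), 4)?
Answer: Mul(2, Pow(19, Rational(1, 2))) ≈ 8.7178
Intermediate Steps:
Function('S')(n, m) = 2 (Function('S')(n, m) = Add(-3, Add(Mul(-1, -1), 4)) = Add(-3, Add(1, 4)) = Add(-3, 5) = 2)
E = 74 (E = Mul(Add(-1, 3), 37) = Mul(2, 37) = 74)
Pow(Add(E, Function('S')(-4, -22)), Rational(1, 2)) = Pow(Add(74, 2), Rational(1, 2)) = Pow(76, Rational(1, 2)) = Mul(2, Pow(19, Rational(1, 2)))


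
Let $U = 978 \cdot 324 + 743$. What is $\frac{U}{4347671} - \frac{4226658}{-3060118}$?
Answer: $\frac{9674028896044}{6652193142589} \approx 1.4543$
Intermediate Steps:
$U = 317615$ ($U = 316872 + 743 = 317615$)
$\frac{U}{4347671} - \frac{4226658}{-3060118} = \frac{317615}{4347671} - \frac{4226658}{-3060118} = 317615 \cdot \frac{1}{4347671} - - \frac{2113329}{1530059} = \frac{317615}{4347671} + \frac{2113329}{1530059} = \frac{9674028896044}{6652193142589}$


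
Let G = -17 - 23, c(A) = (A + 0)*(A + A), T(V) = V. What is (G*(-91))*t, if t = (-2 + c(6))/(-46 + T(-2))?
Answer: -15925/3 ≈ -5308.3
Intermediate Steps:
c(A) = 2*A² (c(A) = A*(2*A) = 2*A²)
G = -40
t = -35/24 (t = (-2 + 2*6²)/(-46 - 2) = (-2 + 2*36)/(-48) = (-2 + 72)*(-1/48) = 70*(-1/48) = -35/24 ≈ -1.4583)
(G*(-91))*t = -40*(-91)*(-35/24) = 3640*(-35/24) = -15925/3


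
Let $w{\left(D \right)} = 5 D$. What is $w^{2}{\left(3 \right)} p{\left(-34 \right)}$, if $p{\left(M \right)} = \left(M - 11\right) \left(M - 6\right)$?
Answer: $405000$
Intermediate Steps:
$p{\left(M \right)} = \left(-11 + M\right) \left(-6 + M\right)$
$w^{2}{\left(3 \right)} p{\left(-34 \right)} = \left(5 \cdot 3\right)^{2} \left(66 + \left(-34\right)^{2} - -578\right) = 15^{2} \left(66 + 1156 + 578\right) = 225 \cdot 1800 = 405000$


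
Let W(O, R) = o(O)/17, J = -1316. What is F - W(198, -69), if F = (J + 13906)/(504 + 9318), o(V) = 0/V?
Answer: 6295/4911 ≈ 1.2818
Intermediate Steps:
o(V) = 0
W(O, R) = 0 (W(O, R) = 0/17 = 0*(1/17) = 0)
F = 6295/4911 (F = (-1316 + 13906)/(504 + 9318) = 12590/9822 = 12590*(1/9822) = 6295/4911 ≈ 1.2818)
F - W(198, -69) = 6295/4911 - 1*0 = 6295/4911 + 0 = 6295/4911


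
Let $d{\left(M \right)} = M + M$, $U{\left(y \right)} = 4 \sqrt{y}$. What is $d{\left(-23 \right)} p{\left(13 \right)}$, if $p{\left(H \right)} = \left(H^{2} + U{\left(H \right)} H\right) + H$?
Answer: $-8372 - 2392 \sqrt{13} \approx -16996.0$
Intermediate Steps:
$d{\left(M \right)} = 2 M$
$p{\left(H \right)} = H + H^{2} + 4 H^{\frac{3}{2}}$ ($p{\left(H \right)} = \left(H^{2} + 4 \sqrt{H} H\right) + H = \left(H^{2} + 4 H^{\frac{3}{2}}\right) + H = H + H^{2} + 4 H^{\frac{3}{2}}$)
$d{\left(-23 \right)} p{\left(13 \right)} = 2 \left(-23\right) 13 \left(1 + 13 + 4 \sqrt{13}\right) = - 46 \cdot 13 \left(14 + 4 \sqrt{13}\right) = - 46 \left(182 + 52 \sqrt{13}\right) = -8372 - 2392 \sqrt{13}$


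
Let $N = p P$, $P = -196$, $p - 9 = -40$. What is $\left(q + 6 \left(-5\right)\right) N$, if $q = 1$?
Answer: $-176204$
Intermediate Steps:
$p = -31$ ($p = 9 - 40 = -31$)
$N = 6076$ ($N = \left(-31\right) \left(-196\right) = 6076$)
$\left(q + 6 \left(-5\right)\right) N = \left(1 + 6 \left(-5\right)\right) 6076 = \left(1 - 30\right) 6076 = \left(-29\right) 6076 = -176204$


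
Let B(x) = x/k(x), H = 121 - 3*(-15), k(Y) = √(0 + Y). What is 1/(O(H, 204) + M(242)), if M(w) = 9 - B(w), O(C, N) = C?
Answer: 175/30383 + 11*√2/30383 ≈ 0.0062718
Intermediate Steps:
k(Y) = √Y
H = 166 (H = 121 + 45 = 166)
B(x) = √x (B(x) = x/(√x) = x/√x = √x)
M(w) = 9 - √w
1/(O(H, 204) + M(242)) = 1/(166 + (9 - √242)) = 1/(166 + (9 - 11*√2)) = 1/(175 - 11*√2)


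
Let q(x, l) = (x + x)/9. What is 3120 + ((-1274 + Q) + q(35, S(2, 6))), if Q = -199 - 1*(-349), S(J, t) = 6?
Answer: 18034/9 ≈ 2003.8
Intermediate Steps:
q(x, l) = 2*x/9 (q(x, l) = (2*x)*(1/9) = 2*x/9)
Q = 150 (Q = -199 + 349 = 150)
3120 + ((-1274 + Q) + q(35, S(2, 6))) = 3120 + ((-1274 + 150) + (2/9)*35) = 3120 + (-1124 + 70/9) = 3120 - 10046/9 = 18034/9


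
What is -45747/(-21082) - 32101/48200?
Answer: 764126059/508076200 ≈ 1.5040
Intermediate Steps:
-45747/(-21082) - 32101/48200 = -45747*(-1/21082) - 32101*1/48200 = 45747/21082 - 32101/48200 = 764126059/508076200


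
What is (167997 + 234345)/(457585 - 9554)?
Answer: 402342/448031 ≈ 0.89802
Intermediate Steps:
(167997 + 234345)/(457585 - 9554) = 402342/448031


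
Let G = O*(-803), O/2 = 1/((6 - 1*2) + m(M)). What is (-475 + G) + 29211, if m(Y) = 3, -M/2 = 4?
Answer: 199546/7 ≈ 28507.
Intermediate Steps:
M = -8 (M = -2*4 = -8)
O = 2/7 (O = 2/((6 - 1*2) + 3) = 2/((6 - 2) + 3) = 2/(4 + 3) = 2/7 ≈ 0.28571)
G = -1606/7 (G = (2/7)*(-803) = -1606/7 ≈ -229.43)
(-475 + G) + 29211 = (-475 - 1606/7) + 29211 = -4931/7 + 29211 = 199546/7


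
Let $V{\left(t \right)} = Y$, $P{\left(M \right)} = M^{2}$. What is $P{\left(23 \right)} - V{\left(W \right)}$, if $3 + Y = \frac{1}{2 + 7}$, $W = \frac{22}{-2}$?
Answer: $\frac{4787}{9} \approx 531.89$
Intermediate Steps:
$W = -11$ ($W = 22 \left(- \frac{1}{2}\right) = -11$)
$Y = - \frac{26}{9}$ ($Y = -3 + \frac{1}{2 + 7} = -3 + \frac{1}{9} = - \frac{26}{9} \approx -2.8889$)
$V{\left(t \right)} = - \frac{26}{9}$
$P{\left(23 \right)} - V{\left(W \right)} = 23^{2} - - \frac{26}{9} = 529 + \frac{26}{9} = \frac{4787}{9}$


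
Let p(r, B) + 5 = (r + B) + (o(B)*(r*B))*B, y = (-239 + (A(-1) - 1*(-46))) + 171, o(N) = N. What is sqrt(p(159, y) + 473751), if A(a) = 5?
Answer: 7*I*sqrt(6271) ≈ 554.33*I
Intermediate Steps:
y = -17 (y = (-239 + (5 - 1*(-46))) + 171 = (-239 + (5 + 46)) + 171 = (-239 + 51) + 171 = -188 + 171 = -17)
p(r, B) = -5 + B + r + r*B**3 (p(r, B) = -5 + ((r + B) + (B*(r*B))*B) = -5 + ((B + r) + (B*(B*r))*B) = -5 + ((B + r) + (r*B**2)*B) = -5 + ((B + r) + r*B**3) = -5 + (B + r + r*B**3) = -5 + B + r + r*B**3)
sqrt(p(159, y) + 473751) = sqrt((-5 - 17 + 159 + 159*(-17)**3) + 473751) = sqrt((-5 - 17 + 159 + 159*(-4913)) + 473751) = sqrt((-5 - 17 + 159 - 781167) + 473751) = sqrt(-781030 + 473751) = sqrt(-307279) = 7*I*sqrt(6271)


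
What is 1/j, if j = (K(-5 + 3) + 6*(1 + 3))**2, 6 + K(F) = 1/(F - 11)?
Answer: 169/54289 ≈ 0.0031130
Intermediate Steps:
K(F) = -6 + 1/(-11 + F) (K(F) = -6 + 1/(F - 11) = -6 + 1/(-11 + F))
j = 54289/169 (j = ((67 - 6*(-5 + 3))/(-11 + (-5 + 3)) + 6*(1 + 3))**2 = ((67 - 6*(-2))/(-11 - 2) + 6*4)**2 = ((67 + 12)/(-13) + 24)**2 = (-1/13*79 + 24)**2 = (-79/13 + 24)**2 = (233/13)**2 = 54289/169 ≈ 321.24)
1/j = 1/(54289/169) = 169/54289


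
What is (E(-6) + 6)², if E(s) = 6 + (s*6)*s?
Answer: 51984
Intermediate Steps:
E(s) = 6 + 6*s² (E(s) = 6 + (6*s)*s = 6 + 6*s²)
(E(-6) + 6)² = ((6 + 6*(-6)²) + 6)² = ((6 + 6*36) + 6)² = ((6 + 216) + 6)² = (222 + 6)² = 228² = 51984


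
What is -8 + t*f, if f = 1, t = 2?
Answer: -6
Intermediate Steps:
-8 + t*f = -8 + 2*1 = -8 + 2 = -6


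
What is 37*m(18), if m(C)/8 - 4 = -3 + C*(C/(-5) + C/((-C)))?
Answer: -121064/5 ≈ -24213.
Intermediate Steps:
m(C) = 8 + 8*C*(-1 - C/5) (m(C) = 32 + 8*(-3 + C*(C/(-5) + C/((-C)))) = 32 + 8*(-3 + C*(C*(-⅕) + C*(-1/C))) = 32 + 8*(-3 + C*(-C/5 - 1)) = 32 + 8*(-3 + C*(-1 - C/5)) = 32 + (-24 + 8*C*(-1 - C/5)) = 8 + 8*C*(-1 - C/5))
37*m(18) = 37*(8 - 8*18 - 8/5*18²) = 37*(8 - 144 - 8/5*324) = 37*(8 - 144 - 2592/5) = 37*(-3272/5) = -121064/5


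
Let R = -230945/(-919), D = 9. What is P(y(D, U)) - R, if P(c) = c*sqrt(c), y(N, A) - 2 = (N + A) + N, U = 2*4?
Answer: -230945/919 + 56*sqrt(7) ≈ -103.14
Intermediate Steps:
U = 8
y(N, A) = 2 + A + 2*N (y(N, A) = 2 + ((N + A) + N) = 2 + ((A + N) + N) = 2 + (A + 2*N) = 2 + A + 2*N)
P(c) = c**(3/2)
R = 230945/919 (R = -230945*(-1/919) = 230945/919 ≈ 251.30)
P(y(D, U)) - R = (2 + 8 + 2*9)**(3/2) - 1*230945/919 = (2 + 8 + 18)**(3/2) - 230945/919 = 28**(3/2) - 230945/919 = 56*sqrt(7) - 230945/919 = -230945/919 + 56*sqrt(7)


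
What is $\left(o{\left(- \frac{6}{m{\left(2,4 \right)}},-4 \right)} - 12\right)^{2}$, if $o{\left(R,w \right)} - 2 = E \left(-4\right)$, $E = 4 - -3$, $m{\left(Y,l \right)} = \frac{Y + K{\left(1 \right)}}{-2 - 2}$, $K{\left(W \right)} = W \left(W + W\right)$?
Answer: $1444$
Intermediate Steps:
$K{\left(W \right)} = 2 W^{2}$ ($K{\left(W \right)} = W 2 W = 2 W^{2}$)
$m{\left(Y,l \right)} = - \frac{1}{2} - \frac{Y}{4}$ ($m{\left(Y,l \right)} = \frac{Y + 2 \cdot 1^{2}}{-2 - 2} = \frac{Y + 2 \cdot 1}{-4} = \left(Y + 2\right) \left(- \frac{1}{4}\right) = \left(2 + Y\right) \left(- \frac{1}{4}\right) = - \frac{1}{2} - \frac{Y}{4}$)
$E = 7$ ($E = 4 + 3 = 7$)
$o{\left(R,w \right)} = -26$ ($o{\left(R,w \right)} = 2 + 7 \left(-4\right) = 2 - 28 = -26$)
$\left(o{\left(- \frac{6}{m{\left(2,4 \right)}},-4 \right)} - 12\right)^{2} = \left(-26 - 12\right)^{2} = \left(-38\right)^{2} = 1444$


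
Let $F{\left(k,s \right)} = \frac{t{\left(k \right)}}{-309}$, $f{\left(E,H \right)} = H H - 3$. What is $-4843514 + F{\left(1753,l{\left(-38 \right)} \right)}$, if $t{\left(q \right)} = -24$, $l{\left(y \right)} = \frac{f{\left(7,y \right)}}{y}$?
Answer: $- \frac{498881934}{103} \approx -4.8435 \cdot 10^{6}$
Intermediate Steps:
$f{\left(E,H \right)} = -3 + H^{2}$ ($f{\left(E,H \right)} = H^{2} - 3 = -3 + H^{2}$)
$l{\left(y \right)} = \frac{-3 + y^{2}}{y}$
$F{\left(k,s \right)} = \frac{8}{103}$ ($F{\left(k,s \right)} = - \frac{24}{-309} = \left(-24\right) \left(- \frac{1}{309}\right) = \frac{8}{103}$)
$-4843514 + F{\left(1753,l{\left(-38 \right)} \right)} = -4843514 + \frac{8}{103} = - \frac{498881934}{103}$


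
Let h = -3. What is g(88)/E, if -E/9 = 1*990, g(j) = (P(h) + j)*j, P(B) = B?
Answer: -68/81 ≈ -0.83951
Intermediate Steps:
g(j) = j*(-3 + j) (g(j) = (-3 + j)*j = j*(-3 + j))
E = -8910 (E = -9*990 = -8910)
g(88)/E = (88*(-3 + 88))/(-8910) = (88*85)*(-1/8910) = 7480*(-1/8910) = -68/81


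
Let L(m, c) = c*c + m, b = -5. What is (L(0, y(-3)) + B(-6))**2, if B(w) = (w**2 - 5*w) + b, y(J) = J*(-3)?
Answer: 20164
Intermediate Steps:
y(J) = -3*J
B(w) = -5 + w**2 - 5*w (B(w) = (w**2 - 5*w) - 5 = -5 + w**2 - 5*w)
L(m, c) = m + c**2 (L(m, c) = c**2 + m = m + c**2)
(L(0, y(-3)) + B(-6))**2 = ((0 + (-3*(-3))**2) + (-5 + (-6)**2 - 5*(-6)))**2 = ((0 + 9**2) + (-5 + 36 + 30))**2 = ((0 + 81) + 61)**2 = (81 + 61)**2 = 142**2 = 20164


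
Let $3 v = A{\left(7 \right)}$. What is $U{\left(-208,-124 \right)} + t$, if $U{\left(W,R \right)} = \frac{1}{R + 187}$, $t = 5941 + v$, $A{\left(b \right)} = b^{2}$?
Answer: $\frac{375313}{63} \approx 5957.4$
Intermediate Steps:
$v = \frac{49}{3}$ ($v = \frac{7^{2}}{3} = \frac{1}{3} \cdot 49 = \frac{49}{3} \approx 16.333$)
$t = \frac{17872}{3}$ ($t = 5941 + \frac{49}{3} = \frac{17872}{3} \approx 5957.3$)
$U{\left(W,R \right)} = \frac{1}{187 + R}$
$U{\left(-208,-124 \right)} + t = \frac{1}{187 - 124} + \frac{17872}{3} = \frac{1}{63} + \frac{17872}{3} = \frac{375313}{63}$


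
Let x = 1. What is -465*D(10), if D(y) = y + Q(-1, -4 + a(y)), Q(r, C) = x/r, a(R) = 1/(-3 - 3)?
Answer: -4185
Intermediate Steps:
a(R) = -1/6 (a(R) = 1/(-6) = -1/6)
Q(r, C) = 1/r
D(y) = -1 + y (D(y) = y + 1/(-1) = y - 1 = -1 + y)
-465*D(10) = -465*(-1 + 10) = -465*9 = -4185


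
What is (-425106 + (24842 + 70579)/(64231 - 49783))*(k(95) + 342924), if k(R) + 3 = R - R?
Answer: -702054855310569/4816 ≈ -1.4578e+11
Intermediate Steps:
k(R) = -3 (k(R) = -3 + (R - R) = -3 + 0 = -3)
(-425106 + (24842 + 70579)/(64231 - 49783))*(k(95) + 342924) = (-425106 + (24842 + 70579)/(64231 - 49783))*(-3 + 342924) = (-425106 + 95421/14448)*342921 = (-425106 + 95421*(1/14448))*342921 = (-425106 + 31807/4816)*342921 = -2047278689/4816*342921 = -702054855310569/4816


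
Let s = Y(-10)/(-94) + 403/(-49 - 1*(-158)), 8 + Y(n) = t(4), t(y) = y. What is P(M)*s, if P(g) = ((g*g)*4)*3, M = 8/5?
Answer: 14714112/128075 ≈ 114.89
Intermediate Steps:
M = 8/5 (M = 8*(⅕) = 8/5 ≈ 1.6000)
Y(n) = -4 (Y(n) = -8 + 4 = -4)
P(g) = 12*g² (P(g) = (g²*4)*3 = (4*g²)*3 = 12*g²)
s = 19159/5123 (s = -4/(-94) + 403/(-49 - 1*(-158)) = -4*(-1/94) + 403/(-49 + 158) = 2/47 + 403/109 = 19159/5123 ≈ 3.7398)
P(M)*s = (12*(8/5)²)*(19159/5123) = (12*(64/25))*(19159/5123) = (768/25)*(19159/5123) = 14714112/128075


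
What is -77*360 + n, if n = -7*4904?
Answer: -62048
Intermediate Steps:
n = -34328
-77*360 + n = -77*360 - 34328 = -27720 - 34328 = -62048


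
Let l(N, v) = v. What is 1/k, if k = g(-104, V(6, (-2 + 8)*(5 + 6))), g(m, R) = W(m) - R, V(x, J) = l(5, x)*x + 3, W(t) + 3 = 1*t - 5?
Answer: -1/151 ≈ -0.0066225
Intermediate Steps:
W(t) = -8 + t (W(t) = -3 + (1*t - 5) = -3 + (t - 5) = -3 + (-5 + t) = -8 + t)
V(x, J) = 3 + x² (V(x, J) = x*x + 3 = x² + 3 = 3 + x²)
g(m, R) = -8 + m - R (g(m, R) = (-8 + m) - R = -8 + m - R)
k = -151 (k = -8 - 104 - (3 + 6²) = -8 - 104 - (3 + 36) = -8 - 104 - 1*39 = -8 - 104 - 39 = -151)
1/k = 1/(-151) = -1/151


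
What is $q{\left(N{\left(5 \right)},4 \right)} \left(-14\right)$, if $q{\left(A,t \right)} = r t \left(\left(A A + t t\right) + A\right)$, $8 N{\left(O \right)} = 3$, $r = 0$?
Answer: $0$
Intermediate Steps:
$N{\left(O \right)} = \frac{3}{8}$ ($N{\left(O \right)} = \frac{1}{8} \cdot 3 = \frac{3}{8}$)
$q{\left(A,t \right)} = 0$ ($q{\left(A,t \right)} = 0 t \left(\left(A A + t t\right) + A\right) = 0 \left(\left(A^{2} + t^{2}\right) + A\right) = 0 \left(A + A^{2} + t^{2}\right) = 0$)
$q{\left(N{\left(5 \right)},4 \right)} \left(-14\right) = 0 \left(-14\right) = 0$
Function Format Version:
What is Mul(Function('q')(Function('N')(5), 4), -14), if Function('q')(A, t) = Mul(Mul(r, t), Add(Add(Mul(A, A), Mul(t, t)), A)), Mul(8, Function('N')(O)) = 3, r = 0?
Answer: 0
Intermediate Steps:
Function('N')(O) = Rational(3, 8) (Function('N')(O) = Mul(Rational(1, 8), 3) = Rational(3, 8))
Function('q')(A, t) = 0 (Function('q')(A, t) = Mul(Mul(0, t), Add(Add(Mul(A, A), Mul(t, t)), A)) = Mul(0, Add(Add(Pow(A, 2), Pow(t, 2)), A)) = Mul(0, Add(A, Pow(A, 2), Pow(t, 2))) = 0)
Mul(Function('q')(Function('N')(5), 4), -14) = Mul(0, -14) = 0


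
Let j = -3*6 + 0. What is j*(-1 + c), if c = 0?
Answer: 18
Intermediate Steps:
j = -18 (j = -18 + 0 = -18)
j*(-1 + c) = -18*(-1 + 0) = -18*(-1) = 18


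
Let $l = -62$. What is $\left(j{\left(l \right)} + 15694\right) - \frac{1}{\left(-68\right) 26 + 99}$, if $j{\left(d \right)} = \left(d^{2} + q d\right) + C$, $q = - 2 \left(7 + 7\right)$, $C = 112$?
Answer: $\frac{35693235}{1669} \approx 21386.0$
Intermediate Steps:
$q = -28$ ($q = \left(-2\right) 14 = -28$)
$j{\left(d \right)} = 112 + d^{2} - 28 d$ ($j{\left(d \right)} = \left(d^{2} - 28 d\right) + 112 = 112 + d^{2} - 28 d$)
$\left(j{\left(l \right)} + 15694\right) - \frac{1}{\left(-68\right) 26 + 99} = \left(\left(112 + \left(-62\right)^{2} - -1736\right) + 15694\right) - \frac{1}{\left(-68\right) 26 + 99} = \left(\left(112 + 3844 + 1736\right) + 15694\right) - \frac{1}{-1768 + 99} = \left(5692 + 15694\right) - \frac{1}{-1669} = 21386 - - \frac{1}{1669} = 21386 + \frac{1}{1669} = \frac{35693235}{1669}$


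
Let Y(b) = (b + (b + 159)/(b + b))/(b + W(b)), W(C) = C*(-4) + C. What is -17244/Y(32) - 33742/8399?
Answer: 593157781838/18805361 ≈ 31542.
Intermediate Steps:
W(C) = -3*C (W(C) = -4*C + C = -3*C)
Y(b) = -(b + (159 + b)/(2*b))/(2*b) (Y(b) = (b + (b + 159)/(b + b))/(b - 3*b) = (b + (159 + b)/((2*b)))/((-2*b)) = (b + (159 + b)*(1/(2*b)))*(-1/(2*b)) = (b + (159 + b)/(2*b))*(-1/(2*b)) = -(b + (159 + b)/(2*b))/(2*b))
-17244/Y(32) - 33742/8399 = -17244*4096/(-159 - 1*32 - 2*32²) - 33742/8399 = -17244*4096/(-159 - 32 - 2*1024) - 33742*1/8399 = -17244*4096/(-159 - 32 - 2048) - 33742/8399 = -17244/((¼)*(1/1024)*(-2239)) - 33742/8399 = -17244/(-2239/4096) - 33742/8399 = -17244*(-4096/2239) - 33742/8399 = 70631424/2239 - 33742/8399 = 593157781838/18805361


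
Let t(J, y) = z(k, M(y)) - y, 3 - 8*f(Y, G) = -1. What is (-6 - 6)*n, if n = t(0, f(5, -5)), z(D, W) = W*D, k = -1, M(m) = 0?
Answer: 6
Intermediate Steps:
f(Y, G) = ½ (f(Y, G) = 3/8 - ⅛*(-1) = 3/8 + ⅛ = ½)
z(D, W) = D*W
t(J, y) = -y (t(J, y) = -1*0 - y = 0 - y = -y)
n = -½ (n = -1*½ = -½ ≈ -0.50000)
(-6 - 6)*n = (-6 - 6)*(-½) = -12*(-½) = 6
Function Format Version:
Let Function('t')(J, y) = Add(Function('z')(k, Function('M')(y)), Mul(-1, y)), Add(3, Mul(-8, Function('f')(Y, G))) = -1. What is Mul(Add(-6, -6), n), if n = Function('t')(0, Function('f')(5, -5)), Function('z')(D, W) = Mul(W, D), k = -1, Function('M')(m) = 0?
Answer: 6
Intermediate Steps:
Function('f')(Y, G) = Rational(1, 2) (Function('f')(Y, G) = Add(Rational(3, 8), Mul(Rational(-1, 8), -1)) = Add(Rational(3, 8), Rational(1, 8)) = Rational(1, 2))
Function('z')(D, W) = Mul(D, W)
Function('t')(J, y) = Mul(-1, y) (Function('t')(J, y) = Add(Mul(-1, 0), Mul(-1, y)) = Add(0, Mul(-1, y)) = Mul(-1, y))
n = Rational(-1, 2) (n = Mul(-1, Rational(1, 2)) = Rational(-1, 2) ≈ -0.50000)
Mul(Add(-6, -6), n) = Mul(Add(-6, -6), Rational(-1, 2)) = Mul(-12, Rational(-1, 2)) = 6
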